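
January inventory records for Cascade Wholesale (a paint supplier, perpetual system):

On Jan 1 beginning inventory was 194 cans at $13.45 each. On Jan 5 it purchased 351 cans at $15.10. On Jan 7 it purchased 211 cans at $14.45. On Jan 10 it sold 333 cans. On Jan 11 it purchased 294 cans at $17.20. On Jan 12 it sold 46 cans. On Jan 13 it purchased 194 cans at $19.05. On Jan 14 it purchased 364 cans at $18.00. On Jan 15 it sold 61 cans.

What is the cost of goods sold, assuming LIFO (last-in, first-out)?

Jan 10, 333 sold [LIFO — newest first]: 211 @ $14.45 + 122 @ $15.10 = $4,891.15
Jan 12, 46 sold [LIFO — newest first]: 46 @ $17.20 = $791.20
Jan 15, 61 sold [LIFO — newest first]: 61 @ $18.00 = $1,098.00
Total COGS = $4,891.15 + $791.20 + $1,098.00 = $6,780.35
Ending inventory: 194 @ $13.45 + 229 @ $15.10 + 248 @ $17.20 + 194 @ $19.05 + 303 @ $18.00 = $19,482.50

COGS = $6,780.35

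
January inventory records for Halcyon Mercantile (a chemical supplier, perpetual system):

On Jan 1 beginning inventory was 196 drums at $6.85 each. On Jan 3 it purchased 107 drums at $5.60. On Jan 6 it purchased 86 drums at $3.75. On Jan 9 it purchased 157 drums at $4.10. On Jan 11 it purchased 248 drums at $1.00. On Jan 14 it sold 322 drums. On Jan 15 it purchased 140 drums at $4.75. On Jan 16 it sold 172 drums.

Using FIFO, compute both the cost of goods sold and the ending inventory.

Jan 14, 322 sold [FIFO — oldest first]: 196 @ $6.85 + 107 @ $5.60 + 19 @ $3.75 = $2,013.05
Jan 16, 172 sold [FIFO — oldest first]: 67 @ $3.75 + 105 @ $4.10 = $681.75
Total COGS = $2,013.05 + $681.75 = $2,694.80
Ending inventory: 52 @ $4.10 + 248 @ $1.00 + 140 @ $4.75 = $1,126.20
Check: goods available $3,821.00 = COGS $2,694.80 + ending $1,126.20

COGS = $2,694.80; ending inventory = $1,126.20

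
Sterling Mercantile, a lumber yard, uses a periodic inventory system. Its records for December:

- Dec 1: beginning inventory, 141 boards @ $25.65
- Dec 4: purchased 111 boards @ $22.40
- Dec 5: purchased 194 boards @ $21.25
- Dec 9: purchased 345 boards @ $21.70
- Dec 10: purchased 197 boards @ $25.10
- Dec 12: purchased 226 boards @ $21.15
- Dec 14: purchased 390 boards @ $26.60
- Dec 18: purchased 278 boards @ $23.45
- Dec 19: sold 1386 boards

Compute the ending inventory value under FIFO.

Dec 19, 1386 sold [FIFO — oldest first]: 141 @ $25.65 + 111 @ $22.40 + 194 @ $21.25 + 345 @ $21.70 + 197 @ $25.10 + 226 @ $21.15 + 172 @ $26.60 = $32,011.85
Ending inventory: 218 @ $26.60 + 278 @ $23.45 = $12,317.90
Check: goods available $44,329.75 = COGS $32,011.85 + ending $12,317.90

Ending inventory = $12,317.90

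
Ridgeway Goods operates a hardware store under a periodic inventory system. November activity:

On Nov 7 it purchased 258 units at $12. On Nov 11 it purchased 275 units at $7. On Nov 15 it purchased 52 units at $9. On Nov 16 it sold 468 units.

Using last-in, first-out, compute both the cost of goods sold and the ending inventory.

COGS = $4,085; ending inventory = $1,404

Nov 16, 468 sold [LIFO — newest first]: 52 @ $9 + 275 @ $7 + 141 @ $12 = $4,085
Ending inventory: 117 @ $12 = $1,404
Check: goods available $5,489 = COGS $4,085 + ending $1,404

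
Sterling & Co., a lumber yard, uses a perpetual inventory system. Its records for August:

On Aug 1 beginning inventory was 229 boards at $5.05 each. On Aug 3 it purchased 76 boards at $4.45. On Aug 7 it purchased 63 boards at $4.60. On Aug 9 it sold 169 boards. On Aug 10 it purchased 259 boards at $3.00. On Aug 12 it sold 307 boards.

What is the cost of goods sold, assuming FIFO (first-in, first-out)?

Aug 9, 169 sold [FIFO — oldest first]: 169 @ $5.05 = $853.45
Aug 12, 307 sold [FIFO — oldest first]: 60 @ $5.05 + 76 @ $4.45 + 63 @ $4.60 + 108 @ $3.00 = $1,255.00
Total COGS = $853.45 + $1,255.00 = $2,108.45
Ending inventory: 151 @ $3.00 = $453.00
Check: goods available $2,561.45 = COGS $2,108.45 + ending $453.00

COGS = $2,108.45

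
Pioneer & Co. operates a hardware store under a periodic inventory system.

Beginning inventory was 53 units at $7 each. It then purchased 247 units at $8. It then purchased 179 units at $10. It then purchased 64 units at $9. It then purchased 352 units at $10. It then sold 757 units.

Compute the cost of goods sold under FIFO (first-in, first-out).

COGS = $6,853

Sale 1 (757) [FIFO — oldest first]: 53 @ $7 + 247 @ $8 + 179 @ $10 + 64 @ $9 + 214 @ $10 = $6,853
Ending inventory: 138 @ $10 = $1,380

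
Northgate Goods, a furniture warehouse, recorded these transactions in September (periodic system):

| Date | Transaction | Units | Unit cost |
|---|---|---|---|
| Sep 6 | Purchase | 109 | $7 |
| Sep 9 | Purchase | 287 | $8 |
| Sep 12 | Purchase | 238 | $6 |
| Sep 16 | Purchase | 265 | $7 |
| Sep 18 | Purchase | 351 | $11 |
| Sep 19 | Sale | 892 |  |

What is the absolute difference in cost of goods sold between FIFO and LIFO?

$1,155

FIFO COGS: 109 @ $7 + 287 @ $8 + 238 @ $6 + 258 @ $7 = $6,293
LIFO COGS: 351 @ $11 + 265 @ $7 + 238 @ $6 + 38 @ $8 = $7,448
Difference = |$6,293 − $7,448| = $1,155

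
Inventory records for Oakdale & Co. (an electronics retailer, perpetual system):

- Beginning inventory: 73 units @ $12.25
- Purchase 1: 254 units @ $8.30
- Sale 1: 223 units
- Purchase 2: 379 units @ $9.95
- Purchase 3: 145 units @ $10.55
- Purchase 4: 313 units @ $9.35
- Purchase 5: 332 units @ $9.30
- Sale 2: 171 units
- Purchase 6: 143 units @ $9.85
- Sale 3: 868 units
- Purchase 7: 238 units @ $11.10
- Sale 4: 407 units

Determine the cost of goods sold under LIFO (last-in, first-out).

COGS = $16,181.40

Sale 1 (223) [LIFO — newest first]: 223 @ $8.30 = $1,850.90
Sale 2 (171) [LIFO — newest first]: 171 @ $9.30 = $1,590.30
Sale 3 (868) [LIFO — newest first]: 143 @ $9.85 + 161 @ $9.30 + 313 @ $9.35 + 145 @ $10.55 + 106 @ $9.95 = $8,416.85
Sale 4 (407) [LIFO — newest first]: 238 @ $11.10 + 169 @ $9.95 = $4,323.35
Total COGS = $1,850.90 + $1,590.30 + $8,416.85 + $4,323.35 = $16,181.40
Ending inventory: 73 @ $12.25 + 31 @ $8.30 + 104 @ $9.95 = $2,186.35
Check: goods available $18,367.75 = COGS $16,181.40 + ending $2,186.35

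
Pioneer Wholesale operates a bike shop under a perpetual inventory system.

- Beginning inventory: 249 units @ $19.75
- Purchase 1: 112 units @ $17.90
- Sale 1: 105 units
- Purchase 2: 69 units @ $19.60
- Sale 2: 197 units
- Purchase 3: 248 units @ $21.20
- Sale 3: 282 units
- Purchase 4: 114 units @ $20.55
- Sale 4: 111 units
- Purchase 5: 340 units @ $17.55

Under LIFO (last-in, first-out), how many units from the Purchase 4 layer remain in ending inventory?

3

Sale 1 (105) [LIFO — newest first]: 105 @ $17.90 = $1,879.50
Sale 2 (197) [LIFO — newest first]: 69 @ $19.60 + 7 @ $17.90 + 121 @ $19.75 = $3,867.45
Sale 3 (282) [LIFO — newest first]: 248 @ $21.20 + 34 @ $19.75 = $5,929.10
Sale 4 (111) [LIFO — newest first]: 111 @ $20.55 = $2,281.05
Total COGS = $1,879.50 + $3,867.45 + $5,929.10 + $2,281.05 = $13,957.10
Ending inventory: 94 @ $19.75 + 3 @ $20.55 + 340 @ $17.55 = $7,885.15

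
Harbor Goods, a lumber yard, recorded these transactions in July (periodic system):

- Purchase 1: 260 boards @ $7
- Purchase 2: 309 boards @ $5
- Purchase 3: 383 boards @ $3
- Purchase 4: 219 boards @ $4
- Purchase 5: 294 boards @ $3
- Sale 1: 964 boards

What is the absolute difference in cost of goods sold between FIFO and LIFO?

FIFO COGS: 260 @ $7 + 309 @ $5 + 383 @ $3 + 12 @ $4 = $4,562
LIFO COGS: 294 @ $3 + 219 @ $4 + 383 @ $3 + 68 @ $5 = $3,247
Difference = |$4,562 − $3,247| = $1,315

$1,315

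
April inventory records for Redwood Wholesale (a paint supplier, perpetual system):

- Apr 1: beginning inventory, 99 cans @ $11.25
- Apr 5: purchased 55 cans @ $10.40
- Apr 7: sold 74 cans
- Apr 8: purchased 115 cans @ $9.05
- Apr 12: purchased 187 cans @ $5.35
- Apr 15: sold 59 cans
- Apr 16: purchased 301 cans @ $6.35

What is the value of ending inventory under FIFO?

Ending inventory = $4,170.95

Apr 7, 74 sold [FIFO — oldest first]: 74 @ $11.25 = $832.50
Apr 15, 59 sold [FIFO — oldest first]: 25 @ $11.25 + 34 @ $10.40 = $634.85
Total COGS = $832.50 + $634.85 = $1,467.35
Ending inventory: 21 @ $10.40 + 115 @ $9.05 + 187 @ $5.35 + 301 @ $6.35 = $4,170.95
Check: goods available $5,638.30 = COGS $1,467.35 + ending $4,170.95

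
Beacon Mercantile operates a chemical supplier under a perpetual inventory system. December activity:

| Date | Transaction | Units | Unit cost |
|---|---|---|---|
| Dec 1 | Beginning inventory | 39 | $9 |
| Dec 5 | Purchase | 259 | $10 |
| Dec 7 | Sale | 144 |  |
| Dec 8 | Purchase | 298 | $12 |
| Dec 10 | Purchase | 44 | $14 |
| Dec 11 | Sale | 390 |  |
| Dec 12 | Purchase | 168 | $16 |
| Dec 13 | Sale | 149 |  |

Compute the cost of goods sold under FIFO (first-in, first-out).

COGS = $7,821

Dec 7, 144 sold [FIFO — oldest first]: 39 @ $9 + 105 @ $10 = $1,401
Dec 11, 390 sold [FIFO — oldest first]: 154 @ $10 + 236 @ $12 = $4,372
Dec 13, 149 sold [FIFO — oldest first]: 62 @ $12 + 44 @ $14 + 43 @ $16 = $2,048
Total COGS = $1,401 + $4,372 + $2,048 = $7,821
Ending inventory: 125 @ $16 = $2,000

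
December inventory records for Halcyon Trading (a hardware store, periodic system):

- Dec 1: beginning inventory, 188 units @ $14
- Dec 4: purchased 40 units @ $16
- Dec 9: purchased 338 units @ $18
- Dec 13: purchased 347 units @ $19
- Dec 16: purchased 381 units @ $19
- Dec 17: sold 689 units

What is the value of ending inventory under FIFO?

Dec 17, 689 sold [FIFO — oldest first]: 188 @ $14 + 40 @ $16 + 338 @ $18 + 123 @ $19 = $11,693
Ending inventory: 224 @ $19 + 381 @ $19 = $11,495

Ending inventory = $11,495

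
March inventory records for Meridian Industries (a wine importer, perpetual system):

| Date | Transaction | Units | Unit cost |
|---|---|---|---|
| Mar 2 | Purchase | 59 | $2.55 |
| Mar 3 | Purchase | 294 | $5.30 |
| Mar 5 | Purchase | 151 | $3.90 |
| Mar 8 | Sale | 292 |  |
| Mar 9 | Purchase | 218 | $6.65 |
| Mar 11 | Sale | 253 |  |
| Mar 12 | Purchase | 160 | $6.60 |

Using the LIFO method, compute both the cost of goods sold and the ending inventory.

COGS = $2,971.40; ending inventory = $1,831.85

Mar 8, 292 sold [LIFO — newest first]: 151 @ $3.90 + 141 @ $5.30 = $1,336.20
Mar 11, 253 sold [LIFO — newest first]: 218 @ $6.65 + 35 @ $5.30 = $1,635.20
Total COGS = $1,336.20 + $1,635.20 = $2,971.40
Ending inventory: 59 @ $2.55 + 118 @ $5.30 + 160 @ $6.60 = $1,831.85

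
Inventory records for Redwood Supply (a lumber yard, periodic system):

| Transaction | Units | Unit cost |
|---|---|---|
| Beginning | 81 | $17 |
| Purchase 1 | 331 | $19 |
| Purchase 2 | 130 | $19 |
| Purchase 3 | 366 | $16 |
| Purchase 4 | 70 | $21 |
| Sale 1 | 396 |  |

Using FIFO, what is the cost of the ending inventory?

Sale 1 (396) [FIFO — oldest first]: 81 @ $17 + 315 @ $19 = $7,362
Ending inventory: 16 @ $19 + 130 @ $19 + 366 @ $16 + 70 @ $21 = $10,100
Check: goods available $17,462 = COGS $7,362 + ending $10,100

Ending inventory = $10,100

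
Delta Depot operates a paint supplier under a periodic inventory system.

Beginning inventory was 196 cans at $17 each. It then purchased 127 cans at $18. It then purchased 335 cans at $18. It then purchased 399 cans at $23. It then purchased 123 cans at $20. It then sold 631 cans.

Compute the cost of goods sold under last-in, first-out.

Sale 1 (631) [LIFO — newest first]: 123 @ $20 + 399 @ $23 + 109 @ $18 = $13,599
Ending inventory: 196 @ $17 + 127 @ $18 + 226 @ $18 = $9,686
Check: goods available $23,285 = COGS $13,599 + ending $9,686

COGS = $13,599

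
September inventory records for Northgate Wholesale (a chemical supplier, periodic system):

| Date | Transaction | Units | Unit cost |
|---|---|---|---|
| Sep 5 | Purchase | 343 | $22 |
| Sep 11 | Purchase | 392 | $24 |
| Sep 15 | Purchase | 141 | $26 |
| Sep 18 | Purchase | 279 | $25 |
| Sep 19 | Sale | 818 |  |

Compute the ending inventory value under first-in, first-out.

Ending inventory = $8,483

Sep 19, 818 sold [FIFO — oldest first]: 343 @ $22 + 392 @ $24 + 83 @ $26 = $19,112
Ending inventory: 58 @ $26 + 279 @ $25 = $8,483
Check: goods available $27,595 = COGS $19,112 + ending $8,483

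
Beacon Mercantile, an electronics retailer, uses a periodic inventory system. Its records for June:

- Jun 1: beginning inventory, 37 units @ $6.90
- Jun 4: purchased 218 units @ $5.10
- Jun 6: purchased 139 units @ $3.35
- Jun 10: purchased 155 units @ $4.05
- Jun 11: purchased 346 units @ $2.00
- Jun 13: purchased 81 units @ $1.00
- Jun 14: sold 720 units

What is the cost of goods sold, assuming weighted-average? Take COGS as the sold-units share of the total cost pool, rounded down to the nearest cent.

Jun 14, sell 720: 720/976 × $3,233.50 → $2,385.36
Ending inventory (cost pool remaining) = $848.14

COGS = $2,385.36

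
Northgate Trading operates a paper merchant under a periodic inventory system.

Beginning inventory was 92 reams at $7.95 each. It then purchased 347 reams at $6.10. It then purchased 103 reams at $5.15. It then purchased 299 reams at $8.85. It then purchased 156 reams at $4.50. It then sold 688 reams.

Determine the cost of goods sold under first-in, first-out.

Sale 1 (688) [FIFO — oldest first]: 92 @ $7.95 + 347 @ $6.10 + 103 @ $5.15 + 146 @ $8.85 = $4,670.65
Ending inventory: 153 @ $8.85 + 156 @ $4.50 = $2,056.05

COGS = $4,670.65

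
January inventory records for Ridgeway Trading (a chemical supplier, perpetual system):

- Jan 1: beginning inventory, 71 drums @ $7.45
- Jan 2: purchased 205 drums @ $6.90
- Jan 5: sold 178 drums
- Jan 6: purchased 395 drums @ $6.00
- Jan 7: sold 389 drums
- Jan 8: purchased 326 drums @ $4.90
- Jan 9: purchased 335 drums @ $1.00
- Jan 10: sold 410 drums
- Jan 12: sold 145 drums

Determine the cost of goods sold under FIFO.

Jan 5, 178 sold [FIFO — oldest first]: 71 @ $7.45 + 107 @ $6.90 = $1,267.25
Jan 7, 389 sold [FIFO — oldest first]: 98 @ $6.90 + 291 @ $6.00 = $2,422.20
Jan 10, 410 sold [FIFO — oldest first]: 104 @ $6.00 + 306 @ $4.90 = $2,123.40
Jan 12, 145 sold [FIFO — oldest first]: 20 @ $4.90 + 125 @ $1.00 = $223.00
Total COGS = $1,267.25 + $2,422.20 + $2,123.40 + $223.00 = $6,035.85
Ending inventory: 210 @ $1.00 = $210.00
Check: goods available $6,245.85 = COGS $6,035.85 + ending $210.00

COGS = $6,035.85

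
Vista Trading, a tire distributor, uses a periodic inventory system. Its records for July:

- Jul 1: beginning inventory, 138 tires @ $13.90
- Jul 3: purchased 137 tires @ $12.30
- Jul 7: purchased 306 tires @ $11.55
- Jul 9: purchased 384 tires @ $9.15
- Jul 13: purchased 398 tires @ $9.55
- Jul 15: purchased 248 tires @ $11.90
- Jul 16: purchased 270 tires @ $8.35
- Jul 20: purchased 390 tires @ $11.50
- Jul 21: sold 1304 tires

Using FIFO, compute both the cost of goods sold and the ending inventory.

COGS = $13,888.65; ending inventory = $10,254.15

Jul 21, 1304 sold [FIFO — oldest first]: 138 @ $13.90 + 137 @ $12.30 + 306 @ $11.55 + 384 @ $9.15 + 339 @ $9.55 = $13,888.65
Ending inventory: 59 @ $9.55 + 248 @ $11.90 + 270 @ $8.35 + 390 @ $11.50 = $10,254.15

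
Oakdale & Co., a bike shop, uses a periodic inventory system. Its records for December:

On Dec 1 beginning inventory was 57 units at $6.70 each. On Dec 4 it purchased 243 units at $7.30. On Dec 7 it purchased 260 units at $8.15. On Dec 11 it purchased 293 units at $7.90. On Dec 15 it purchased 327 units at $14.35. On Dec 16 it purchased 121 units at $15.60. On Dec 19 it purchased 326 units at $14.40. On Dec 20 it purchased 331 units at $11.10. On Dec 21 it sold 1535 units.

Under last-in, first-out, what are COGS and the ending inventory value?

Dec 21, 1535 sold [LIFO — newest first]: 331 @ $11.10 + 326 @ $14.40 + 121 @ $15.60 + 327 @ $14.35 + 293 @ $7.90 + 137 @ $8.15 = $18,379.80
Ending inventory: 57 @ $6.70 + 243 @ $7.30 + 123 @ $8.15 = $3,158.25
Check: goods available $21,538.05 = COGS $18,379.80 + ending $3,158.25

COGS = $18,379.80; ending inventory = $3,158.25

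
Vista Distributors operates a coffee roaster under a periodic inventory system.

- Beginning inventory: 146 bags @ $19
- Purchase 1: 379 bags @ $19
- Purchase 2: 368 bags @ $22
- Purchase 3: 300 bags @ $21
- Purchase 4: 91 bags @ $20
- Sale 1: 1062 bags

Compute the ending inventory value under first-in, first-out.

Sale 1 (1062) [FIFO — oldest first]: 146 @ $19 + 379 @ $19 + 368 @ $22 + 169 @ $21 = $21,620
Ending inventory: 131 @ $21 + 91 @ $20 = $4,571
Check: goods available $26,191 = COGS $21,620 + ending $4,571

Ending inventory = $4,571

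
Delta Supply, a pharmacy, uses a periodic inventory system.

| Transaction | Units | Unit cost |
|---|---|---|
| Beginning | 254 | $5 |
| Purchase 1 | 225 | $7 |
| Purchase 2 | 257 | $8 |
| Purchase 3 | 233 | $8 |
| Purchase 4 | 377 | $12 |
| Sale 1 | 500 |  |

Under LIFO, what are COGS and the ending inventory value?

Sale 1 (500) [LIFO — newest first]: 377 @ $12 + 123 @ $8 = $5,508
Ending inventory: 254 @ $5 + 225 @ $7 + 257 @ $8 + 110 @ $8 = $5,781
Check: goods available $11,289 = COGS $5,508 + ending $5,781

COGS = $5,508; ending inventory = $5,781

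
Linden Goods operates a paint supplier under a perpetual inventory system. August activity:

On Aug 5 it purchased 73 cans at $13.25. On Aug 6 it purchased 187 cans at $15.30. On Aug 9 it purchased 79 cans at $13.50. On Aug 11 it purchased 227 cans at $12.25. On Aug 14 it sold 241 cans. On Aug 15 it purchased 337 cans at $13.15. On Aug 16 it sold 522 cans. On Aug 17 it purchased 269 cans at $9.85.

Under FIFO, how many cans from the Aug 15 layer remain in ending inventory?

Aug 14, 241 sold [FIFO — oldest first]: 73 @ $13.25 + 168 @ $15.30 = $3,537.65
Aug 16, 522 sold [FIFO — oldest first]: 19 @ $15.30 + 79 @ $13.50 + 227 @ $12.25 + 197 @ $13.15 = $6,728.50
Total COGS = $3,537.65 + $6,728.50 = $10,266.15
Ending inventory: 140 @ $13.15 + 269 @ $9.85 = $4,490.65
Check: goods available $14,756.80 = COGS $10,266.15 + ending $4,490.65

140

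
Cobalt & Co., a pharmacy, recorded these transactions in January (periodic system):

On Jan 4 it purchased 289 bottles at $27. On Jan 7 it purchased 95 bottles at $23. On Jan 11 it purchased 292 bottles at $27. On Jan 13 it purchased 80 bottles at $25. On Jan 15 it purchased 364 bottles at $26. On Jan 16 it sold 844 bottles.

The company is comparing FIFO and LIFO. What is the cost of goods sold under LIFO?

COGS = $21,884

FIFO COGS: 289 @ $27 + 95 @ $23 + 292 @ $27 + 80 @ $25 + 88 @ $26 = $22,160
LIFO COGS: 364 @ $26 + 80 @ $25 + 292 @ $27 + 95 @ $23 + 13 @ $27 = $21,884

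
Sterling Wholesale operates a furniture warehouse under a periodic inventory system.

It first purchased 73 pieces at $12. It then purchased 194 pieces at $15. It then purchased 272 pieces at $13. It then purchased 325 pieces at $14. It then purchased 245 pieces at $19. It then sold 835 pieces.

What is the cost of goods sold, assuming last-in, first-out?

Sale 1 (835) [LIFO — newest first]: 245 @ $19 + 325 @ $14 + 265 @ $13 = $12,650
Ending inventory: 73 @ $12 + 194 @ $15 + 7 @ $13 = $3,877

COGS = $12,650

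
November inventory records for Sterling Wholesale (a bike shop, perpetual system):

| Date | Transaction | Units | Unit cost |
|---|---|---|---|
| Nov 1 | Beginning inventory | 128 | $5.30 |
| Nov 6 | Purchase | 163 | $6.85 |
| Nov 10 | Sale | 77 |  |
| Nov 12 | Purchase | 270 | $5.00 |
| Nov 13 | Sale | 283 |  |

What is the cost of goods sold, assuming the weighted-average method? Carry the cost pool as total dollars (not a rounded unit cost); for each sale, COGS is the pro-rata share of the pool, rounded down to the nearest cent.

After Nov 1: 128 on hand, pool $678.40 (≈ $5.3000 each)
After Nov 6: 291 on hand, pool $1,794.95 (≈ $6.1682 each)
Nov 10, sell 77: 77/291 × $1,794.95 → $474.95
After Nov 12: 484 on hand, pool $2,670.00 (≈ $5.5165 each)
Nov 13, sell 283: 283/484 × $2,670.00 → $1,561.17
Total COGS = $474.95 + $1,561.17 = $2,036.12
Ending inventory (cost pool remaining) = $1,108.83
Check: goods available $3,144.95 = COGS $2,036.12 + ending $1,108.83

COGS = $2,036.12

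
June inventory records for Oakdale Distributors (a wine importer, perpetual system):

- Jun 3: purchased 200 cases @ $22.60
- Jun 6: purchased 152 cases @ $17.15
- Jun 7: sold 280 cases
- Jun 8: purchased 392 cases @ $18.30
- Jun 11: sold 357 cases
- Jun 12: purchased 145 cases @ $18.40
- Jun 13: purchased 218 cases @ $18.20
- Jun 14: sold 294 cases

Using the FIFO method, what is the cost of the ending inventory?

Jun 7, 280 sold [FIFO — oldest first]: 200 @ $22.60 + 80 @ $17.15 = $5,892.00
Jun 11, 357 sold [FIFO — oldest first]: 72 @ $17.15 + 285 @ $18.30 = $6,450.30
Jun 14, 294 sold [FIFO — oldest first]: 107 @ $18.30 + 145 @ $18.40 + 42 @ $18.20 = $5,390.50
Total COGS = $5,892.00 + $6,450.30 + $5,390.50 = $17,732.80
Ending inventory: 176 @ $18.20 = $3,203.20
Check: goods available $20,936.00 = COGS $17,732.80 + ending $3,203.20

Ending inventory = $3,203.20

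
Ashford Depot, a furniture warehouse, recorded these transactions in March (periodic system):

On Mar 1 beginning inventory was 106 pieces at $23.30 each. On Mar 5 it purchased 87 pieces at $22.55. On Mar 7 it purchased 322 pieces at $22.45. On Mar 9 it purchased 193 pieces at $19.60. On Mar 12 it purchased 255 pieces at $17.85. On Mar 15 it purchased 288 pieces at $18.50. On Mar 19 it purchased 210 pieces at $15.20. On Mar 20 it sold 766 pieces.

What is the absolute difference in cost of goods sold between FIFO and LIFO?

FIFO COGS: 106 @ $23.30 + 87 @ $22.55 + 322 @ $22.45 + 193 @ $19.60 + 58 @ $17.85 = $16,478.65
LIFO COGS: 210 @ $15.20 + 288 @ $18.50 + 255 @ $17.85 + 13 @ $19.60 = $13,326.55
Difference = |$16,478.65 − $13,326.55| = $3,152.10

$3,152.10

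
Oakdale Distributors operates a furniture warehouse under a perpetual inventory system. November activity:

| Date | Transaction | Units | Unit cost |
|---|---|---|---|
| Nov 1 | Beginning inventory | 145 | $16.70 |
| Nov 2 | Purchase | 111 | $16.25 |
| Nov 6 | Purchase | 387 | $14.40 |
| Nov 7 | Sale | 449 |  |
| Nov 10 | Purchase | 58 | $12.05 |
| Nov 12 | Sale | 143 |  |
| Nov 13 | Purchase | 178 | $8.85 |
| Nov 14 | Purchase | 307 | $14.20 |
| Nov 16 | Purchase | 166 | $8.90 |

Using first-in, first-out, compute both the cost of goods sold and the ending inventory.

COGS = $9,063.65; ending inventory = $8,845.40

Nov 7, 449 sold [FIFO — oldest first]: 145 @ $16.70 + 111 @ $16.25 + 193 @ $14.40 = $7,004.45
Nov 12, 143 sold [FIFO — oldest first]: 143 @ $14.40 = $2,059.20
Total COGS = $7,004.45 + $2,059.20 = $9,063.65
Ending inventory: 51 @ $14.40 + 58 @ $12.05 + 178 @ $8.85 + 307 @ $14.20 + 166 @ $8.90 = $8,845.40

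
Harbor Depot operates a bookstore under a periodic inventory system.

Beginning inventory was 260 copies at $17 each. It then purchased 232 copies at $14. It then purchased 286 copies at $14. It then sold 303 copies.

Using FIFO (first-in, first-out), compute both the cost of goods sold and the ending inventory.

COGS = $5,022; ending inventory = $6,650

Sale 1 (303) [FIFO — oldest first]: 260 @ $17 + 43 @ $14 = $5,022
Ending inventory: 189 @ $14 + 286 @ $14 = $6,650
Check: goods available $11,672 = COGS $5,022 + ending $6,650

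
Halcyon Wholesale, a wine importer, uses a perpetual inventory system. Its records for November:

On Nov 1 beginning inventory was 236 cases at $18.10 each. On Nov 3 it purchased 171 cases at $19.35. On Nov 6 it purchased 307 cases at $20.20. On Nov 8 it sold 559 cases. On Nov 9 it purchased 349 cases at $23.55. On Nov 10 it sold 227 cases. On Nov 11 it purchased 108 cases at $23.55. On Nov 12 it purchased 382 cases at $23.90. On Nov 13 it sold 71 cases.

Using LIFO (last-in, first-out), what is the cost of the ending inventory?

Ending inventory = $15,654.90

Nov 8, 559 sold [LIFO — newest first]: 307 @ $20.20 + 171 @ $19.35 + 81 @ $18.10 = $10,976.35
Nov 10, 227 sold [LIFO — newest first]: 227 @ $23.55 = $5,345.85
Nov 13, 71 sold [LIFO — newest first]: 71 @ $23.90 = $1,696.90
Total COGS = $10,976.35 + $5,345.85 + $1,696.90 = $18,019.10
Ending inventory: 155 @ $18.10 + 122 @ $23.55 + 108 @ $23.55 + 311 @ $23.90 = $15,654.90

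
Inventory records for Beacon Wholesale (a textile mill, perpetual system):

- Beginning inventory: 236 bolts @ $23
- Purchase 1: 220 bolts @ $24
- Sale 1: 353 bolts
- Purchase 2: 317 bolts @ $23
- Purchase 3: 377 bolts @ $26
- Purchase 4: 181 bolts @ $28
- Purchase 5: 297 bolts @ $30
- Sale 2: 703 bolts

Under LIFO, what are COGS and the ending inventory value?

Sale 1 (353) [LIFO — newest first]: 220 @ $24 + 133 @ $23 = $8,339
Sale 2 (703) [LIFO — newest first]: 297 @ $30 + 181 @ $28 + 225 @ $26 = $19,828
Total COGS = $8,339 + $19,828 = $28,167
Ending inventory: 103 @ $23 + 317 @ $23 + 152 @ $26 = $13,612

COGS = $28,167; ending inventory = $13,612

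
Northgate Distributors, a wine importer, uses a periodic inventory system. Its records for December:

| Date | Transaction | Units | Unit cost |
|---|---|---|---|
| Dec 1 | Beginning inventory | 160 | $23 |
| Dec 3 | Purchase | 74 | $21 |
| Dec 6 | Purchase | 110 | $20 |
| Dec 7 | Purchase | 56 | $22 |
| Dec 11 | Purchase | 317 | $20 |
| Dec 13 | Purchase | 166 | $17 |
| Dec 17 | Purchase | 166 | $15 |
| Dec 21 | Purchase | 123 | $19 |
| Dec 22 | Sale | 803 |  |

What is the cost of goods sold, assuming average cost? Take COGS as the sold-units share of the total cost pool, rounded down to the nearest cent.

Dec 22, sell 803: 803/1172 × $22,655.00 → $15,522.15
Ending inventory (cost pool remaining) = $7,132.85

COGS = $15,522.15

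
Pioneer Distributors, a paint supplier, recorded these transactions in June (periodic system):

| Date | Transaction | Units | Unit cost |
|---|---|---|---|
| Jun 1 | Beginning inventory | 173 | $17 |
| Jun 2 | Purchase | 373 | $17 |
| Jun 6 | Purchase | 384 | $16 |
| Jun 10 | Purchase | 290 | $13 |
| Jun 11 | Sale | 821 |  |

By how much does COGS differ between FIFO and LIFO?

FIFO COGS: 173 @ $17 + 373 @ $17 + 275 @ $16 = $13,682
LIFO COGS: 290 @ $13 + 384 @ $16 + 147 @ $17 = $12,413
Difference = |$13,682 − $12,413| = $1,269

$1,269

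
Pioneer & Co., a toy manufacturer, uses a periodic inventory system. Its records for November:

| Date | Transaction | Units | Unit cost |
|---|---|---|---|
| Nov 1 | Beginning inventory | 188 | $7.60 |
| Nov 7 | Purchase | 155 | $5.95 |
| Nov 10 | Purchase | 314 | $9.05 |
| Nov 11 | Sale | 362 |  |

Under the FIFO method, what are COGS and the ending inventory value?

COGS = $2,523.00; ending inventory = $2,669.75

Nov 11, 362 sold [FIFO — oldest first]: 188 @ $7.60 + 155 @ $5.95 + 19 @ $9.05 = $2,523.00
Ending inventory: 295 @ $9.05 = $2,669.75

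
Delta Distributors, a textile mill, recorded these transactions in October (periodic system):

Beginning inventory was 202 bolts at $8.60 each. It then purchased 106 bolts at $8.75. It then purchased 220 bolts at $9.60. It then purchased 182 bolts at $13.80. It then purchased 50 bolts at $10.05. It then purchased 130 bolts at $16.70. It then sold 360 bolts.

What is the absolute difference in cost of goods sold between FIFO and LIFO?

$1,993.60

FIFO COGS: 202 @ $8.60 + 106 @ $8.75 + 52 @ $9.60 = $3,163.90
LIFO COGS: 130 @ $16.70 + 50 @ $10.05 + 180 @ $13.80 = $5,157.50
Difference = |$3,163.90 − $5,157.50| = $1,993.60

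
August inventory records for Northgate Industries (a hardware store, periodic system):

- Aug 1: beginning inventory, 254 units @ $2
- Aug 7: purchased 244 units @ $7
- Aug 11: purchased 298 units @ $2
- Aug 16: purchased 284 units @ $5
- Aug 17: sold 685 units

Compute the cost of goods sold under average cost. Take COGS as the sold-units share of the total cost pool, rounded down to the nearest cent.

Aug 17, sell 685: 685/1080 × $4,232.00 → $2,684.18
Ending inventory (cost pool remaining) = $1,547.82

COGS = $2,684.18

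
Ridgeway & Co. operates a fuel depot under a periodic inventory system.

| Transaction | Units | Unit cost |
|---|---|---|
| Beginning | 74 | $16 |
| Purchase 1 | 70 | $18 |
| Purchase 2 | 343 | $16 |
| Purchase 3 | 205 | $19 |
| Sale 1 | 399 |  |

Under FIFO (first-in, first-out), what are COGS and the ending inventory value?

Sale 1 (399) [FIFO — oldest first]: 74 @ $16 + 70 @ $18 + 255 @ $16 = $6,524
Ending inventory: 88 @ $16 + 205 @ $19 = $5,303
Check: goods available $11,827 = COGS $6,524 + ending $5,303

COGS = $6,524; ending inventory = $5,303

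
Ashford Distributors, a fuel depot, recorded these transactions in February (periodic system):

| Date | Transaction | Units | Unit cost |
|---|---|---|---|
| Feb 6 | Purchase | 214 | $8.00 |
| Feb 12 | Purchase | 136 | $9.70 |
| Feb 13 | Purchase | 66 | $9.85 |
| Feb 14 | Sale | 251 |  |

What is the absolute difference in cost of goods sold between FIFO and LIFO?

FIFO COGS: 214 @ $8.00 + 37 @ $9.70 = $2,070.90
LIFO COGS: 66 @ $9.85 + 136 @ $9.70 + 49 @ $8.00 = $2,361.30
Difference = |$2,070.90 − $2,361.30| = $290.40

$290.40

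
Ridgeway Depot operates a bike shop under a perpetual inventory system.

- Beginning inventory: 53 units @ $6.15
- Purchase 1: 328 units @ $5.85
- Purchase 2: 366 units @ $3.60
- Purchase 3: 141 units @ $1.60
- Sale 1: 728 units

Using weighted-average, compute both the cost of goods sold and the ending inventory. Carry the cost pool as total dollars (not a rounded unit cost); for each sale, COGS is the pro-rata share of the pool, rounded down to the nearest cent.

After Beginning: 53 on hand, pool $325.95 (≈ $6.1500 each)
After Purchase 1: 381 on hand, pool $2,244.75 (≈ $5.8917 each)
After Purchase 2: 747 on hand, pool $3,562.35 (≈ $4.7689 each)
After Purchase 3: 888 on hand, pool $3,787.95 (≈ $4.2657 each)
Sale 1, sell 728: 728/888 × $3,787.95 → $3,105.43
Ending inventory (cost pool remaining) = $682.52

COGS = $3,105.43; ending inventory = $682.52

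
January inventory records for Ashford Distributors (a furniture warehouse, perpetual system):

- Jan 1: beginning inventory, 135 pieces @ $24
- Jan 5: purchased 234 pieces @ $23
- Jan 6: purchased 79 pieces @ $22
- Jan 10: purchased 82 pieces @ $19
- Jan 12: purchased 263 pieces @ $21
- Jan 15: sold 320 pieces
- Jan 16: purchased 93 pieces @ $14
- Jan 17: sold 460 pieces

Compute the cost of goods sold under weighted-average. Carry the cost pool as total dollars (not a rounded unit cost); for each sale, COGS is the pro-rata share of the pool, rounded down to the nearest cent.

COGS = $16,550.89

After Jan 1: 135 on hand, pool $3,240.00 (≈ $24.0000 each)
After Jan 5: 369 on hand, pool $8,622.00 (≈ $23.3659 each)
After Jan 6: 448 on hand, pool $10,360.00 (≈ $23.1250 each)
After Jan 10: 530 on hand, pool $11,918.00 (≈ $22.4868 each)
After Jan 12: 793 on hand, pool $17,441.00 (≈ $21.9937 each)
Jan 15, sell 320: 320/793 × $17,441.00 → $7,037.98
After Jan 16: 566 on hand, pool $11,705.02 (≈ $20.6802 each)
Jan 17, sell 460: 460/566 × $11,705.02 → $9,512.91
Total COGS = $7,037.98 + $9,512.91 = $16,550.89
Ending inventory (cost pool remaining) = $2,192.11
Check: goods available $18,743.00 = COGS $16,550.89 + ending $2,192.11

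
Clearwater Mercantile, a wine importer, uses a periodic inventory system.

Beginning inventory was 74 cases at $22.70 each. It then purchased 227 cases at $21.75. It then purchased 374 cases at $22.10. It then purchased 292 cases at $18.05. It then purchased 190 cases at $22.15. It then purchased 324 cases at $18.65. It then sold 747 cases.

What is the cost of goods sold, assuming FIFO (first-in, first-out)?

Sale 1 (747) [FIFO — oldest first]: 74 @ $22.70 + 227 @ $21.75 + 374 @ $22.10 + 72 @ $18.05 = $16,182.05
Ending inventory: 220 @ $18.05 + 190 @ $22.15 + 324 @ $18.65 = $14,222.10
Check: goods available $30,404.15 = COGS $16,182.05 + ending $14,222.10

COGS = $16,182.05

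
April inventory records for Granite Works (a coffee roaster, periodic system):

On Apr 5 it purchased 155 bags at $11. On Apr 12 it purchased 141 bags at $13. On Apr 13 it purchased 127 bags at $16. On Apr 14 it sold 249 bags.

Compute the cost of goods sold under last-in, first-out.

COGS = $3,618

Apr 14, 249 sold [LIFO — newest first]: 127 @ $16 + 122 @ $13 = $3,618
Ending inventory: 155 @ $11 + 19 @ $13 = $1,952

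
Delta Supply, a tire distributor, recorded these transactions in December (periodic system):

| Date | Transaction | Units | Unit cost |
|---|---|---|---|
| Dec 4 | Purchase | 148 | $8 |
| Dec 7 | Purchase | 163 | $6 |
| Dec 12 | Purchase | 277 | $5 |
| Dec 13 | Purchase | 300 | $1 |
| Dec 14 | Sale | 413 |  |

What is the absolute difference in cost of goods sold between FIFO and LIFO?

$1,807

FIFO COGS: 148 @ $8 + 163 @ $6 + 102 @ $5 = $2,672
LIFO COGS: 300 @ $1 + 113 @ $5 = $865
Difference = |$2,672 − $865| = $1,807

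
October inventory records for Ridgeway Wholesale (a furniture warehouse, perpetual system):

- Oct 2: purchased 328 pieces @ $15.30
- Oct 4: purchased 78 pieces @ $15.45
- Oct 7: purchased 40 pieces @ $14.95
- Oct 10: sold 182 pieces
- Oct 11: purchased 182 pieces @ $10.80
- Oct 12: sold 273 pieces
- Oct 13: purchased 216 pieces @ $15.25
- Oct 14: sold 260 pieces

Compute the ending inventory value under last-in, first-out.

Ending inventory = $1,973.70

Oct 10, 182 sold [LIFO — newest first]: 40 @ $14.95 + 78 @ $15.45 + 64 @ $15.30 = $2,782.30
Oct 12, 273 sold [LIFO — newest first]: 182 @ $10.80 + 91 @ $15.30 = $3,357.90
Oct 14, 260 sold [LIFO — newest first]: 216 @ $15.25 + 44 @ $15.30 = $3,967.20
Total COGS = $2,782.30 + $3,357.90 + $3,967.20 = $10,107.40
Ending inventory: 129 @ $15.30 = $1,973.70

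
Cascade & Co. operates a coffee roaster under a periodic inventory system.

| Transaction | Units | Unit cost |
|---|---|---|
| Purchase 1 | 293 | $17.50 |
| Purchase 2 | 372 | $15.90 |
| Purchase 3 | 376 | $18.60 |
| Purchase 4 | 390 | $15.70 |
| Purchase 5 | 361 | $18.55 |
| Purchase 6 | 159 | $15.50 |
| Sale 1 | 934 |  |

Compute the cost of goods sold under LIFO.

Sale 1 (934) [LIFO — newest first]: 159 @ $15.50 + 361 @ $18.55 + 390 @ $15.70 + 24 @ $18.60 = $15,730.45
Ending inventory: 293 @ $17.50 + 372 @ $15.90 + 352 @ $18.60 = $17,589.50

COGS = $15,730.45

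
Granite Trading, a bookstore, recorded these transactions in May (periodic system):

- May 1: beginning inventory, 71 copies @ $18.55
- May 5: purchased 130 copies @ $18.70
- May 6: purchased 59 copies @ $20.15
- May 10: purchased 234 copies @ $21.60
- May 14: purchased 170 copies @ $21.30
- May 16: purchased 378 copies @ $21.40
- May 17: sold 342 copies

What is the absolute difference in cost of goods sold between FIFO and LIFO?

$610.70

FIFO COGS: 71 @ $18.55 + 130 @ $18.70 + 59 @ $20.15 + 82 @ $21.60 = $6,708.10
LIFO COGS: 342 @ $21.40 = $7,318.80
Difference = |$6,708.10 − $7,318.80| = $610.70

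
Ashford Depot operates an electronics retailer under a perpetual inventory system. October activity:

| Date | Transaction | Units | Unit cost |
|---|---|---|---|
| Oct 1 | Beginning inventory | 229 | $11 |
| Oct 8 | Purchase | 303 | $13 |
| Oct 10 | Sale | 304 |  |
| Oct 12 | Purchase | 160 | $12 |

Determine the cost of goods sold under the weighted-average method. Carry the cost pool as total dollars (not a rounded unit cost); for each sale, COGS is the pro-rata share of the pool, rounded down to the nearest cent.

After Oct 1: 229 on hand, pool $2,519.00 (≈ $11.0000 each)
After Oct 8: 532 on hand, pool $6,458.00 (≈ $12.1391 each)
Oct 10, sell 304: 304/532 × $6,458.00 → $3,690.28
After Oct 12: 388 on hand, pool $4,687.72 (≈ $12.0818 each)
Ending inventory (cost pool remaining) = $4,687.72

COGS = $3,690.28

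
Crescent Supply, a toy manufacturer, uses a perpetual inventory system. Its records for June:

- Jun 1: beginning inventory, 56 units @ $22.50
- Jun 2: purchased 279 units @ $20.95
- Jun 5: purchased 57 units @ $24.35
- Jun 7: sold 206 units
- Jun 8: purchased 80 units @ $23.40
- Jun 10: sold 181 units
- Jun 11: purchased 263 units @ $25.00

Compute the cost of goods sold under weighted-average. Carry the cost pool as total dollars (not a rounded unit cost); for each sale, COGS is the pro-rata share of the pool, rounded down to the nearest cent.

After Jun 1: 56 on hand, pool $1,260.00 (≈ $22.5000 each)
After Jun 2: 335 on hand, pool $7,105.05 (≈ $21.2091 each)
After Jun 5: 392 on hand, pool $8,493.00 (≈ $21.6658 each)
Jun 7, sell 206: 206/392 × $8,493.00 → $4,463.15
After Jun 8: 266 on hand, pool $5,901.85 (≈ $22.1874 each)
Jun 10, sell 181: 181/266 × $5,901.85 → $4,015.92
After Jun 11: 348 on hand, pool $8,460.93 (≈ $24.3130 each)
Total COGS = $4,463.15 + $4,015.92 = $8,479.07
Ending inventory (cost pool remaining) = $8,460.93

COGS = $8,479.07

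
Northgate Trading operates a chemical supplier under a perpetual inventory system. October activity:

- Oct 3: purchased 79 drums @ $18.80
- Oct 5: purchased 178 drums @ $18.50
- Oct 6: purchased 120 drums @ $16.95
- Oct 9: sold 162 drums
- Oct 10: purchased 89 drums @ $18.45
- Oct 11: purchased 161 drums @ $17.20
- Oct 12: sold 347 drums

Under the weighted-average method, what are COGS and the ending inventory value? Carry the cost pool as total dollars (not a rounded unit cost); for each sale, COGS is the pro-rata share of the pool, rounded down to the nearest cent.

After Oct 3: 79 on hand, pool $1,485.20 (≈ $18.8000 each)
After Oct 5: 257 on hand, pool $4,778.20 (≈ $18.5922 each)
After Oct 6: 377 on hand, pool $6,812.20 (≈ $18.0695 each)
Oct 9, sell 162: 162/377 × $6,812.20 → $2,927.25
After Oct 10: 304 on hand, pool $5,527.00 (≈ $18.1809 each)
After Oct 11: 465 on hand, pool $8,296.20 (≈ $17.8413 each)
Oct 12, sell 347: 347/465 × $8,296.20 → $6,190.92
Total COGS = $2,927.25 + $6,190.92 = $9,118.17
Ending inventory (cost pool remaining) = $2,105.28

COGS = $9,118.17; ending inventory = $2,105.28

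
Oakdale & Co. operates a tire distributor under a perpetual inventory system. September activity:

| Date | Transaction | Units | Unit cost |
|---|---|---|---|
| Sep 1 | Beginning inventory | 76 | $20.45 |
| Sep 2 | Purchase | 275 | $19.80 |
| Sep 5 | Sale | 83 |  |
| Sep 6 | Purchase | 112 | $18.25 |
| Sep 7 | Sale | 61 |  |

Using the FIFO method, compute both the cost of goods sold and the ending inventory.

Sep 5, 83 sold [FIFO — oldest first]: 76 @ $20.45 + 7 @ $19.80 = $1,692.80
Sep 7, 61 sold [FIFO — oldest first]: 61 @ $19.80 = $1,207.80
Total COGS = $1,692.80 + $1,207.80 = $2,900.60
Ending inventory: 207 @ $19.80 + 112 @ $18.25 = $6,142.60

COGS = $2,900.60; ending inventory = $6,142.60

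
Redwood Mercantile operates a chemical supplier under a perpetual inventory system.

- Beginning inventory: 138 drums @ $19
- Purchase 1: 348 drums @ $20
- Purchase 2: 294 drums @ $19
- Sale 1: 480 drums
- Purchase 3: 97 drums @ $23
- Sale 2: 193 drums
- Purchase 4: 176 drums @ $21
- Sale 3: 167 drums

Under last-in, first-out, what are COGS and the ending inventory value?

COGS = $16,964; ending inventory = $4,131

Sale 1 (480) [LIFO — newest first]: 294 @ $19 + 186 @ $20 = $9,306
Sale 2 (193) [LIFO — newest first]: 97 @ $23 + 96 @ $20 = $4,151
Sale 3 (167) [LIFO — newest first]: 167 @ $21 = $3,507
Total COGS = $9,306 + $4,151 + $3,507 = $16,964
Ending inventory: 138 @ $19 + 66 @ $20 + 9 @ $21 = $4,131
Check: goods available $21,095 = COGS $16,964 + ending $4,131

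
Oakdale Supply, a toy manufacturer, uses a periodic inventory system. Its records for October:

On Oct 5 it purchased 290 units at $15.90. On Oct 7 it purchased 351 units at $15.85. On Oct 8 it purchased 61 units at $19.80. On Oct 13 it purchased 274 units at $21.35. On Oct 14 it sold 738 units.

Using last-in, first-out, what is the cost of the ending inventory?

Ending inventory = $3,784.20

Oct 14, 738 sold [LIFO — newest first]: 274 @ $21.35 + 61 @ $19.80 + 351 @ $15.85 + 52 @ $15.90 = $13,447.85
Ending inventory: 238 @ $15.90 = $3,784.20
Check: goods available $17,232.05 = COGS $13,447.85 + ending $3,784.20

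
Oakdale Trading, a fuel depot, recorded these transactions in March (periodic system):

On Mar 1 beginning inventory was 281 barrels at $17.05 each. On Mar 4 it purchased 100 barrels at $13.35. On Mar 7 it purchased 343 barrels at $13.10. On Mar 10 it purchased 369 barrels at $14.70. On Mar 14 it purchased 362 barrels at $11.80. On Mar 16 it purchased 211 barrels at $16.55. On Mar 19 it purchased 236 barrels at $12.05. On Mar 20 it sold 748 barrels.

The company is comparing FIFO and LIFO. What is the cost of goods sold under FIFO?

FIFO COGS: 281 @ $17.05 + 100 @ $13.35 + 343 @ $13.10 + 24 @ $14.70 = $10,972.15
LIFO COGS: 236 @ $12.05 + 211 @ $16.55 + 301 @ $11.80 = $9,887.65

COGS = $10,972.15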